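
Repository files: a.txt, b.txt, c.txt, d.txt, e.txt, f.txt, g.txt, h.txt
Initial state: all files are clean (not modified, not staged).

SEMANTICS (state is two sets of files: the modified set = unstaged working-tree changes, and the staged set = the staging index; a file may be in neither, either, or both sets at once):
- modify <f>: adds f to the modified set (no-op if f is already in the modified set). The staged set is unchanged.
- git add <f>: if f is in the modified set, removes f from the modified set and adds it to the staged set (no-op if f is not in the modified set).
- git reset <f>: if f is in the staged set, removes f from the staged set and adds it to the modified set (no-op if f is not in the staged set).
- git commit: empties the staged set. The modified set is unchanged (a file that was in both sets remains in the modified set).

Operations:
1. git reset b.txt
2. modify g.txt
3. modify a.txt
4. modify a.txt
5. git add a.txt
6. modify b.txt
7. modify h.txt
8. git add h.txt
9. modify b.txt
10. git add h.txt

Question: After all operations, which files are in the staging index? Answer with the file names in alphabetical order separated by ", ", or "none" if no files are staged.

After op 1 (git reset b.txt): modified={none} staged={none}
After op 2 (modify g.txt): modified={g.txt} staged={none}
After op 3 (modify a.txt): modified={a.txt, g.txt} staged={none}
After op 4 (modify a.txt): modified={a.txt, g.txt} staged={none}
After op 5 (git add a.txt): modified={g.txt} staged={a.txt}
After op 6 (modify b.txt): modified={b.txt, g.txt} staged={a.txt}
After op 7 (modify h.txt): modified={b.txt, g.txt, h.txt} staged={a.txt}
After op 8 (git add h.txt): modified={b.txt, g.txt} staged={a.txt, h.txt}
After op 9 (modify b.txt): modified={b.txt, g.txt} staged={a.txt, h.txt}
After op 10 (git add h.txt): modified={b.txt, g.txt} staged={a.txt, h.txt}

Answer: a.txt, h.txt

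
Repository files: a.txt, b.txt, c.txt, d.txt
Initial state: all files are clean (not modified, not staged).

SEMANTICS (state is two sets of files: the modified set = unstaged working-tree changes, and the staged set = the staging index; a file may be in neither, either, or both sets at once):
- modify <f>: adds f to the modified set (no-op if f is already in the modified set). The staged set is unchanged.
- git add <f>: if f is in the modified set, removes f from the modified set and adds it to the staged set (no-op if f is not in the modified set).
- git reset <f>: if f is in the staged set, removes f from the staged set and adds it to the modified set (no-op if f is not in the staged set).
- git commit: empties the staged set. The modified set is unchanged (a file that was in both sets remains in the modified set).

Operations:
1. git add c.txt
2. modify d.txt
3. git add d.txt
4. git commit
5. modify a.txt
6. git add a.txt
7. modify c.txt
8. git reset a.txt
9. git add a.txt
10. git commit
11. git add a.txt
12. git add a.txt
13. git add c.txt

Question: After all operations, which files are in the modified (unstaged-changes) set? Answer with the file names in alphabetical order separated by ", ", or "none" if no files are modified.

Answer: none

Derivation:
After op 1 (git add c.txt): modified={none} staged={none}
After op 2 (modify d.txt): modified={d.txt} staged={none}
After op 3 (git add d.txt): modified={none} staged={d.txt}
After op 4 (git commit): modified={none} staged={none}
After op 5 (modify a.txt): modified={a.txt} staged={none}
After op 6 (git add a.txt): modified={none} staged={a.txt}
After op 7 (modify c.txt): modified={c.txt} staged={a.txt}
After op 8 (git reset a.txt): modified={a.txt, c.txt} staged={none}
After op 9 (git add a.txt): modified={c.txt} staged={a.txt}
After op 10 (git commit): modified={c.txt} staged={none}
After op 11 (git add a.txt): modified={c.txt} staged={none}
After op 12 (git add a.txt): modified={c.txt} staged={none}
After op 13 (git add c.txt): modified={none} staged={c.txt}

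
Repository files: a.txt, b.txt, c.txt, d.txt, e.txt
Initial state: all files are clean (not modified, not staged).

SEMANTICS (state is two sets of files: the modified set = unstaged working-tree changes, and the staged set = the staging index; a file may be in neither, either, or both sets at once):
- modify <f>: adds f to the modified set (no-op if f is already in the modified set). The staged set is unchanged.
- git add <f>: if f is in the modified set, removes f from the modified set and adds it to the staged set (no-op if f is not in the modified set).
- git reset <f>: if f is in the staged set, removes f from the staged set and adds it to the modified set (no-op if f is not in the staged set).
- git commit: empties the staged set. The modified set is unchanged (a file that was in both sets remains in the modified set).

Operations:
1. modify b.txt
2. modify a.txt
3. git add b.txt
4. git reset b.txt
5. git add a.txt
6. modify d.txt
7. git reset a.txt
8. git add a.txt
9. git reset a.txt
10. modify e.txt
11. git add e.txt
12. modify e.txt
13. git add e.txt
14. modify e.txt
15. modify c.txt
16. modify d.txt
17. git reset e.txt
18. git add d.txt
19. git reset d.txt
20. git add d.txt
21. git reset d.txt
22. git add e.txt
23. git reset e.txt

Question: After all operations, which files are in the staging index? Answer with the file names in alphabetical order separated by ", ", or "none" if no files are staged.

Answer: none

Derivation:
After op 1 (modify b.txt): modified={b.txt} staged={none}
After op 2 (modify a.txt): modified={a.txt, b.txt} staged={none}
After op 3 (git add b.txt): modified={a.txt} staged={b.txt}
After op 4 (git reset b.txt): modified={a.txt, b.txt} staged={none}
After op 5 (git add a.txt): modified={b.txt} staged={a.txt}
After op 6 (modify d.txt): modified={b.txt, d.txt} staged={a.txt}
After op 7 (git reset a.txt): modified={a.txt, b.txt, d.txt} staged={none}
After op 8 (git add a.txt): modified={b.txt, d.txt} staged={a.txt}
After op 9 (git reset a.txt): modified={a.txt, b.txt, d.txt} staged={none}
After op 10 (modify e.txt): modified={a.txt, b.txt, d.txt, e.txt} staged={none}
After op 11 (git add e.txt): modified={a.txt, b.txt, d.txt} staged={e.txt}
After op 12 (modify e.txt): modified={a.txt, b.txt, d.txt, e.txt} staged={e.txt}
After op 13 (git add e.txt): modified={a.txt, b.txt, d.txt} staged={e.txt}
After op 14 (modify e.txt): modified={a.txt, b.txt, d.txt, e.txt} staged={e.txt}
After op 15 (modify c.txt): modified={a.txt, b.txt, c.txt, d.txt, e.txt} staged={e.txt}
After op 16 (modify d.txt): modified={a.txt, b.txt, c.txt, d.txt, e.txt} staged={e.txt}
After op 17 (git reset e.txt): modified={a.txt, b.txt, c.txt, d.txt, e.txt} staged={none}
After op 18 (git add d.txt): modified={a.txt, b.txt, c.txt, e.txt} staged={d.txt}
After op 19 (git reset d.txt): modified={a.txt, b.txt, c.txt, d.txt, e.txt} staged={none}
After op 20 (git add d.txt): modified={a.txt, b.txt, c.txt, e.txt} staged={d.txt}
After op 21 (git reset d.txt): modified={a.txt, b.txt, c.txt, d.txt, e.txt} staged={none}
After op 22 (git add e.txt): modified={a.txt, b.txt, c.txt, d.txt} staged={e.txt}
After op 23 (git reset e.txt): modified={a.txt, b.txt, c.txt, d.txt, e.txt} staged={none}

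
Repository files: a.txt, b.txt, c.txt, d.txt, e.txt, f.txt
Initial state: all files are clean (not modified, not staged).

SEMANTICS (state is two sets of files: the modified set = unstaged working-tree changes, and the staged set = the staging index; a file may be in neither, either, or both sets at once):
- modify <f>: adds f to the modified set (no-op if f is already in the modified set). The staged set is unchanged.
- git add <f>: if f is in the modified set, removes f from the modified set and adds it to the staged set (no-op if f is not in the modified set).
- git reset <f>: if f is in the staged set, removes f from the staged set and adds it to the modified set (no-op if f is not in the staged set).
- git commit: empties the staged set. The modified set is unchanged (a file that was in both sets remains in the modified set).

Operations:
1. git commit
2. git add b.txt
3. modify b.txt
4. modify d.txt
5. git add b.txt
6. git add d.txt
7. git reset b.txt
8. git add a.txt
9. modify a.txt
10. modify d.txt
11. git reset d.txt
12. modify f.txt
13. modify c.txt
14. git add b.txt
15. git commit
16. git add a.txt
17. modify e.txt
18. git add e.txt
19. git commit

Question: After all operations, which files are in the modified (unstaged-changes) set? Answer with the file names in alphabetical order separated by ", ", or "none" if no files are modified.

Answer: c.txt, d.txt, f.txt

Derivation:
After op 1 (git commit): modified={none} staged={none}
After op 2 (git add b.txt): modified={none} staged={none}
After op 3 (modify b.txt): modified={b.txt} staged={none}
After op 4 (modify d.txt): modified={b.txt, d.txt} staged={none}
After op 5 (git add b.txt): modified={d.txt} staged={b.txt}
After op 6 (git add d.txt): modified={none} staged={b.txt, d.txt}
After op 7 (git reset b.txt): modified={b.txt} staged={d.txt}
After op 8 (git add a.txt): modified={b.txt} staged={d.txt}
After op 9 (modify a.txt): modified={a.txt, b.txt} staged={d.txt}
After op 10 (modify d.txt): modified={a.txt, b.txt, d.txt} staged={d.txt}
After op 11 (git reset d.txt): modified={a.txt, b.txt, d.txt} staged={none}
After op 12 (modify f.txt): modified={a.txt, b.txt, d.txt, f.txt} staged={none}
After op 13 (modify c.txt): modified={a.txt, b.txt, c.txt, d.txt, f.txt} staged={none}
After op 14 (git add b.txt): modified={a.txt, c.txt, d.txt, f.txt} staged={b.txt}
After op 15 (git commit): modified={a.txt, c.txt, d.txt, f.txt} staged={none}
After op 16 (git add a.txt): modified={c.txt, d.txt, f.txt} staged={a.txt}
After op 17 (modify e.txt): modified={c.txt, d.txt, e.txt, f.txt} staged={a.txt}
After op 18 (git add e.txt): modified={c.txt, d.txt, f.txt} staged={a.txt, e.txt}
After op 19 (git commit): modified={c.txt, d.txt, f.txt} staged={none}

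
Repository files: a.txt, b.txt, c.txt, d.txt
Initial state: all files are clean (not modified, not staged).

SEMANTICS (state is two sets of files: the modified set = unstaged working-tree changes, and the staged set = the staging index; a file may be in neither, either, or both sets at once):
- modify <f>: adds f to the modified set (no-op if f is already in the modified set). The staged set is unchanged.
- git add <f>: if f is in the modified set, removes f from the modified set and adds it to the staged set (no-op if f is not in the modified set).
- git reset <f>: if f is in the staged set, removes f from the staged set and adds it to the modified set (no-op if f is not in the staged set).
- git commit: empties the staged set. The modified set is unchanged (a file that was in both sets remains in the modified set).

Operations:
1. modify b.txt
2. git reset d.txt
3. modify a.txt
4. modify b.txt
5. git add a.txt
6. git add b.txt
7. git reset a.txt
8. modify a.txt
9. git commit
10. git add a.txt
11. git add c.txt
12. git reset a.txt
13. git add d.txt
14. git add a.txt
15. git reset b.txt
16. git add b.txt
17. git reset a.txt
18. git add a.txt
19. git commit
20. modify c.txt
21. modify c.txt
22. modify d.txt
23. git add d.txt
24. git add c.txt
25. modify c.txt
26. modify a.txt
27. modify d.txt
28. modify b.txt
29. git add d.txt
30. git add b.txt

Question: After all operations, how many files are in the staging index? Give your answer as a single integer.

After op 1 (modify b.txt): modified={b.txt} staged={none}
After op 2 (git reset d.txt): modified={b.txt} staged={none}
After op 3 (modify a.txt): modified={a.txt, b.txt} staged={none}
After op 4 (modify b.txt): modified={a.txt, b.txt} staged={none}
After op 5 (git add a.txt): modified={b.txt} staged={a.txt}
After op 6 (git add b.txt): modified={none} staged={a.txt, b.txt}
After op 7 (git reset a.txt): modified={a.txt} staged={b.txt}
After op 8 (modify a.txt): modified={a.txt} staged={b.txt}
After op 9 (git commit): modified={a.txt} staged={none}
After op 10 (git add a.txt): modified={none} staged={a.txt}
After op 11 (git add c.txt): modified={none} staged={a.txt}
After op 12 (git reset a.txt): modified={a.txt} staged={none}
After op 13 (git add d.txt): modified={a.txt} staged={none}
After op 14 (git add a.txt): modified={none} staged={a.txt}
After op 15 (git reset b.txt): modified={none} staged={a.txt}
After op 16 (git add b.txt): modified={none} staged={a.txt}
After op 17 (git reset a.txt): modified={a.txt} staged={none}
After op 18 (git add a.txt): modified={none} staged={a.txt}
After op 19 (git commit): modified={none} staged={none}
After op 20 (modify c.txt): modified={c.txt} staged={none}
After op 21 (modify c.txt): modified={c.txt} staged={none}
After op 22 (modify d.txt): modified={c.txt, d.txt} staged={none}
After op 23 (git add d.txt): modified={c.txt} staged={d.txt}
After op 24 (git add c.txt): modified={none} staged={c.txt, d.txt}
After op 25 (modify c.txt): modified={c.txt} staged={c.txt, d.txt}
After op 26 (modify a.txt): modified={a.txt, c.txt} staged={c.txt, d.txt}
After op 27 (modify d.txt): modified={a.txt, c.txt, d.txt} staged={c.txt, d.txt}
After op 28 (modify b.txt): modified={a.txt, b.txt, c.txt, d.txt} staged={c.txt, d.txt}
After op 29 (git add d.txt): modified={a.txt, b.txt, c.txt} staged={c.txt, d.txt}
After op 30 (git add b.txt): modified={a.txt, c.txt} staged={b.txt, c.txt, d.txt}
Final staged set: {b.txt, c.txt, d.txt} -> count=3

Answer: 3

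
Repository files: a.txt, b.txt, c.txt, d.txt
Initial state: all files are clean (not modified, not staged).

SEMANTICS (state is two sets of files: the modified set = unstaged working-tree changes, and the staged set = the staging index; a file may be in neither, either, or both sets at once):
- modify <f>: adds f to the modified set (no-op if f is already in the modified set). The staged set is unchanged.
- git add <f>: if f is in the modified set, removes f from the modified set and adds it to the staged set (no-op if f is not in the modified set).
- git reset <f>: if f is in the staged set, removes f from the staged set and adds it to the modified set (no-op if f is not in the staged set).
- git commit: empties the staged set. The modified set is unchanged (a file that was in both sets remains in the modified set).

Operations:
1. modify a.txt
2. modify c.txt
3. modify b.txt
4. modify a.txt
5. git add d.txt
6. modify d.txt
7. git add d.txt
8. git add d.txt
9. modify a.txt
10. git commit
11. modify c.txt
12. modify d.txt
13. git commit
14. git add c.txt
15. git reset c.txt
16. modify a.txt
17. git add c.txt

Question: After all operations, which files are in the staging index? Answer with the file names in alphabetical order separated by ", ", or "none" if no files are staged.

Answer: c.txt

Derivation:
After op 1 (modify a.txt): modified={a.txt} staged={none}
After op 2 (modify c.txt): modified={a.txt, c.txt} staged={none}
After op 3 (modify b.txt): modified={a.txt, b.txt, c.txt} staged={none}
After op 4 (modify a.txt): modified={a.txt, b.txt, c.txt} staged={none}
After op 5 (git add d.txt): modified={a.txt, b.txt, c.txt} staged={none}
After op 6 (modify d.txt): modified={a.txt, b.txt, c.txt, d.txt} staged={none}
After op 7 (git add d.txt): modified={a.txt, b.txt, c.txt} staged={d.txt}
After op 8 (git add d.txt): modified={a.txt, b.txt, c.txt} staged={d.txt}
After op 9 (modify a.txt): modified={a.txt, b.txt, c.txt} staged={d.txt}
After op 10 (git commit): modified={a.txt, b.txt, c.txt} staged={none}
After op 11 (modify c.txt): modified={a.txt, b.txt, c.txt} staged={none}
After op 12 (modify d.txt): modified={a.txt, b.txt, c.txt, d.txt} staged={none}
After op 13 (git commit): modified={a.txt, b.txt, c.txt, d.txt} staged={none}
After op 14 (git add c.txt): modified={a.txt, b.txt, d.txt} staged={c.txt}
After op 15 (git reset c.txt): modified={a.txt, b.txt, c.txt, d.txt} staged={none}
After op 16 (modify a.txt): modified={a.txt, b.txt, c.txt, d.txt} staged={none}
After op 17 (git add c.txt): modified={a.txt, b.txt, d.txt} staged={c.txt}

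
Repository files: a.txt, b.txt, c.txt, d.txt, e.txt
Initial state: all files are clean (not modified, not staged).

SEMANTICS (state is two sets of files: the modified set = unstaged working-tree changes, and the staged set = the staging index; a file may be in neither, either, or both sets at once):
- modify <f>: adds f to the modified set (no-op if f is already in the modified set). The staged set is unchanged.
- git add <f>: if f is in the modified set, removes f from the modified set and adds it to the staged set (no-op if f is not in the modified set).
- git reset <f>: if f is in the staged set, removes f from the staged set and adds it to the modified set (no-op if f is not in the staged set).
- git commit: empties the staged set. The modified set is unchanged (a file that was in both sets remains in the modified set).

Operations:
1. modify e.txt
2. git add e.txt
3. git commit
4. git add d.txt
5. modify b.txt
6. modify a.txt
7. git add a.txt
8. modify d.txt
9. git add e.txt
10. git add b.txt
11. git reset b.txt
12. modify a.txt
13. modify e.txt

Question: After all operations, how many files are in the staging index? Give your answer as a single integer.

After op 1 (modify e.txt): modified={e.txt} staged={none}
After op 2 (git add e.txt): modified={none} staged={e.txt}
After op 3 (git commit): modified={none} staged={none}
After op 4 (git add d.txt): modified={none} staged={none}
After op 5 (modify b.txt): modified={b.txt} staged={none}
After op 6 (modify a.txt): modified={a.txt, b.txt} staged={none}
After op 7 (git add a.txt): modified={b.txt} staged={a.txt}
After op 8 (modify d.txt): modified={b.txt, d.txt} staged={a.txt}
After op 9 (git add e.txt): modified={b.txt, d.txt} staged={a.txt}
After op 10 (git add b.txt): modified={d.txt} staged={a.txt, b.txt}
After op 11 (git reset b.txt): modified={b.txt, d.txt} staged={a.txt}
After op 12 (modify a.txt): modified={a.txt, b.txt, d.txt} staged={a.txt}
After op 13 (modify e.txt): modified={a.txt, b.txt, d.txt, e.txt} staged={a.txt}
Final staged set: {a.txt} -> count=1

Answer: 1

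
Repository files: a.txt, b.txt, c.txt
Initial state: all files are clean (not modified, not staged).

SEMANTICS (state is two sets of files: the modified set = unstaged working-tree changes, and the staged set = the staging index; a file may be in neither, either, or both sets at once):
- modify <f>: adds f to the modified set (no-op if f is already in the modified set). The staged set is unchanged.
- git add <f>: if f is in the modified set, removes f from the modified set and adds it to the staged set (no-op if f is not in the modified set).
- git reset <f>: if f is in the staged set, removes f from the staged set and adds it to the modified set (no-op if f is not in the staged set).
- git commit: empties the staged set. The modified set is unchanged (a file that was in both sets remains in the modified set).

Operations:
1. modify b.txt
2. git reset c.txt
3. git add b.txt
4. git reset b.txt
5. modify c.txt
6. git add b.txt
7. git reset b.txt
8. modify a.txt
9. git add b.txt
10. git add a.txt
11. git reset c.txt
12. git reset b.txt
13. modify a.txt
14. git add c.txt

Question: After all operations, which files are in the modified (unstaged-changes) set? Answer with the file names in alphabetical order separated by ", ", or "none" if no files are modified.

After op 1 (modify b.txt): modified={b.txt} staged={none}
After op 2 (git reset c.txt): modified={b.txt} staged={none}
After op 3 (git add b.txt): modified={none} staged={b.txt}
After op 4 (git reset b.txt): modified={b.txt} staged={none}
After op 5 (modify c.txt): modified={b.txt, c.txt} staged={none}
After op 6 (git add b.txt): modified={c.txt} staged={b.txt}
After op 7 (git reset b.txt): modified={b.txt, c.txt} staged={none}
After op 8 (modify a.txt): modified={a.txt, b.txt, c.txt} staged={none}
After op 9 (git add b.txt): modified={a.txt, c.txt} staged={b.txt}
After op 10 (git add a.txt): modified={c.txt} staged={a.txt, b.txt}
After op 11 (git reset c.txt): modified={c.txt} staged={a.txt, b.txt}
After op 12 (git reset b.txt): modified={b.txt, c.txt} staged={a.txt}
After op 13 (modify a.txt): modified={a.txt, b.txt, c.txt} staged={a.txt}
After op 14 (git add c.txt): modified={a.txt, b.txt} staged={a.txt, c.txt}

Answer: a.txt, b.txt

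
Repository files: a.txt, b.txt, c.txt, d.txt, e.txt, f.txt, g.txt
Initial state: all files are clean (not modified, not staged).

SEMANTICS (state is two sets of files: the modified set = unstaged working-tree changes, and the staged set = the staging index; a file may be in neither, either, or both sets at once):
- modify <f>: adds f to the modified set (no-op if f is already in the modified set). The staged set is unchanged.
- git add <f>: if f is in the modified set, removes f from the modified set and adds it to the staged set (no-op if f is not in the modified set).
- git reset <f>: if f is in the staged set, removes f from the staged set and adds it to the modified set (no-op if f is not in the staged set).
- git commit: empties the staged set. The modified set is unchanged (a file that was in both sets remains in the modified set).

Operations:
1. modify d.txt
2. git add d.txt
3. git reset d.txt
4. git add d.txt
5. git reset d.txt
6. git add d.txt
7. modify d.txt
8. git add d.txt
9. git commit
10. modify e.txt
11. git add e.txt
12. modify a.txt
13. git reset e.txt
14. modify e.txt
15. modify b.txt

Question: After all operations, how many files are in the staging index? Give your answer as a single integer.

Answer: 0

Derivation:
After op 1 (modify d.txt): modified={d.txt} staged={none}
After op 2 (git add d.txt): modified={none} staged={d.txt}
After op 3 (git reset d.txt): modified={d.txt} staged={none}
After op 4 (git add d.txt): modified={none} staged={d.txt}
After op 5 (git reset d.txt): modified={d.txt} staged={none}
After op 6 (git add d.txt): modified={none} staged={d.txt}
After op 7 (modify d.txt): modified={d.txt} staged={d.txt}
After op 8 (git add d.txt): modified={none} staged={d.txt}
After op 9 (git commit): modified={none} staged={none}
After op 10 (modify e.txt): modified={e.txt} staged={none}
After op 11 (git add e.txt): modified={none} staged={e.txt}
After op 12 (modify a.txt): modified={a.txt} staged={e.txt}
After op 13 (git reset e.txt): modified={a.txt, e.txt} staged={none}
After op 14 (modify e.txt): modified={a.txt, e.txt} staged={none}
After op 15 (modify b.txt): modified={a.txt, b.txt, e.txt} staged={none}
Final staged set: {none} -> count=0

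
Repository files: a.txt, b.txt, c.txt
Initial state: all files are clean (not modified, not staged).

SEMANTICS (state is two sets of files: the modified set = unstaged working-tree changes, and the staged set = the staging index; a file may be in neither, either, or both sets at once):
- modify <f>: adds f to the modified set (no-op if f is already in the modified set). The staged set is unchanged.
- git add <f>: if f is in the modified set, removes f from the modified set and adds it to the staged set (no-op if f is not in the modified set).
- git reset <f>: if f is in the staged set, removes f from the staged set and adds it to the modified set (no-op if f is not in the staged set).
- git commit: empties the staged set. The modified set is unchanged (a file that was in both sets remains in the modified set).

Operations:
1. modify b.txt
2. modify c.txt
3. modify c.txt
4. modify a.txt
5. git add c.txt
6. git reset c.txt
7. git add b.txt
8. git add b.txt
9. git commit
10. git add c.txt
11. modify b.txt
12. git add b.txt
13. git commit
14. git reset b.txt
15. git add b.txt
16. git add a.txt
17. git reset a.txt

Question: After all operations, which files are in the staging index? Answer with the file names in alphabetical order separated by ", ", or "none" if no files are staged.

Answer: none

Derivation:
After op 1 (modify b.txt): modified={b.txt} staged={none}
After op 2 (modify c.txt): modified={b.txt, c.txt} staged={none}
After op 3 (modify c.txt): modified={b.txt, c.txt} staged={none}
After op 4 (modify a.txt): modified={a.txt, b.txt, c.txt} staged={none}
After op 5 (git add c.txt): modified={a.txt, b.txt} staged={c.txt}
After op 6 (git reset c.txt): modified={a.txt, b.txt, c.txt} staged={none}
After op 7 (git add b.txt): modified={a.txt, c.txt} staged={b.txt}
After op 8 (git add b.txt): modified={a.txt, c.txt} staged={b.txt}
After op 9 (git commit): modified={a.txt, c.txt} staged={none}
After op 10 (git add c.txt): modified={a.txt} staged={c.txt}
After op 11 (modify b.txt): modified={a.txt, b.txt} staged={c.txt}
After op 12 (git add b.txt): modified={a.txt} staged={b.txt, c.txt}
After op 13 (git commit): modified={a.txt} staged={none}
After op 14 (git reset b.txt): modified={a.txt} staged={none}
After op 15 (git add b.txt): modified={a.txt} staged={none}
After op 16 (git add a.txt): modified={none} staged={a.txt}
After op 17 (git reset a.txt): modified={a.txt} staged={none}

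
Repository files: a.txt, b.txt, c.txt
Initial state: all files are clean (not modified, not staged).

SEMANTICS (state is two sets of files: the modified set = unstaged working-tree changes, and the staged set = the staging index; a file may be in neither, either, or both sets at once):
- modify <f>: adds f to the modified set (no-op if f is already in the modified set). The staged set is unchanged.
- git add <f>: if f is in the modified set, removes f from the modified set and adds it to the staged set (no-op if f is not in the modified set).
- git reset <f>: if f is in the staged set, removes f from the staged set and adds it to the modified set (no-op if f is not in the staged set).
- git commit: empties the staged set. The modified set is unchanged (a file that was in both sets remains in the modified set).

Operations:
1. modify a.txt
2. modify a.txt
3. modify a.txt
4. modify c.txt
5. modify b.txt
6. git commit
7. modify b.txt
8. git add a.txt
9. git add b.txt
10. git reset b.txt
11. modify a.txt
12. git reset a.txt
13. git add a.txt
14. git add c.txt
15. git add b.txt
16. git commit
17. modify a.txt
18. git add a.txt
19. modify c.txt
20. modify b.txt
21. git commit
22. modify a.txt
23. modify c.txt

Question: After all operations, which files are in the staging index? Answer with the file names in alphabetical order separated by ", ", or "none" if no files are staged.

After op 1 (modify a.txt): modified={a.txt} staged={none}
After op 2 (modify a.txt): modified={a.txt} staged={none}
After op 3 (modify a.txt): modified={a.txt} staged={none}
After op 4 (modify c.txt): modified={a.txt, c.txt} staged={none}
After op 5 (modify b.txt): modified={a.txt, b.txt, c.txt} staged={none}
After op 6 (git commit): modified={a.txt, b.txt, c.txt} staged={none}
After op 7 (modify b.txt): modified={a.txt, b.txt, c.txt} staged={none}
After op 8 (git add a.txt): modified={b.txt, c.txt} staged={a.txt}
After op 9 (git add b.txt): modified={c.txt} staged={a.txt, b.txt}
After op 10 (git reset b.txt): modified={b.txt, c.txt} staged={a.txt}
After op 11 (modify a.txt): modified={a.txt, b.txt, c.txt} staged={a.txt}
After op 12 (git reset a.txt): modified={a.txt, b.txt, c.txt} staged={none}
After op 13 (git add a.txt): modified={b.txt, c.txt} staged={a.txt}
After op 14 (git add c.txt): modified={b.txt} staged={a.txt, c.txt}
After op 15 (git add b.txt): modified={none} staged={a.txt, b.txt, c.txt}
After op 16 (git commit): modified={none} staged={none}
After op 17 (modify a.txt): modified={a.txt} staged={none}
After op 18 (git add a.txt): modified={none} staged={a.txt}
After op 19 (modify c.txt): modified={c.txt} staged={a.txt}
After op 20 (modify b.txt): modified={b.txt, c.txt} staged={a.txt}
After op 21 (git commit): modified={b.txt, c.txt} staged={none}
After op 22 (modify a.txt): modified={a.txt, b.txt, c.txt} staged={none}
After op 23 (modify c.txt): modified={a.txt, b.txt, c.txt} staged={none}

Answer: none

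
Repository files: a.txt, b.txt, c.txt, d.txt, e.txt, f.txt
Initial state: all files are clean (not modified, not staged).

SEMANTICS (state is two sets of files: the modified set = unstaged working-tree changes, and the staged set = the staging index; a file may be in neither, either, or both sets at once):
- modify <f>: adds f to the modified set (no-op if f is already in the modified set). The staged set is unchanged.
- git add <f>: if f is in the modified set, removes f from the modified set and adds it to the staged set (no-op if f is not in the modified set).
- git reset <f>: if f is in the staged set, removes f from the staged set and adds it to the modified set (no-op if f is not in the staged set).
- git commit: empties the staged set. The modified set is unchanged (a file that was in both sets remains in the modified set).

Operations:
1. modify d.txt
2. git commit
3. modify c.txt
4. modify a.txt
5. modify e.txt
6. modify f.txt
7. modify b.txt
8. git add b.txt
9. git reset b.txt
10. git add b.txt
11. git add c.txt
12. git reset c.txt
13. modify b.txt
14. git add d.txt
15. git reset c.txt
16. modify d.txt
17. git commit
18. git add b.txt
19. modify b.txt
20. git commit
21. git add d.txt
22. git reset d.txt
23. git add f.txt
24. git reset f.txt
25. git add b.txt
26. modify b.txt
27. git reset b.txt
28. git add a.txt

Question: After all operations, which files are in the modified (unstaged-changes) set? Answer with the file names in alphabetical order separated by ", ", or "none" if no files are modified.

Answer: b.txt, c.txt, d.txt, e.txt, f.txt

Derivation:
After op 1 (modify d.txt): modified={d.txt} staged={none}
After op 2 (git commit): modified={d.txt} staged={none}
After op 3 (modify c.txt): modified={c.txt, d.txt} staged={none}
After op 4 (modify a.txt): modified={a.txt, c.txt, d.txt} staged={none}
After op 5 (modify e.txt): modified={a.txt, c.txt, d.txt, e.txt} staged={none}
After op 6 (modify f.txt): modified={a.txt, c.txt, d.txt, e.txt, f.txt} staged={none}
After op 7 (modify b.txt): modified={a.txt, b.txt, c.txt, d.txt, e.txt, f.txt} staged={none}
After op 8 (git add b.txt): modified={a.txt, c.txt, d.txt, e.txt, f.txt} staged={b.txt}
After op 9 (git reset b.txt): modified={a.txt, b.txt, c.txt, d.txt, e.txt, f.txt} staged={none}
After op 10 (git add b.txt): modified={a.txt, c.txt, d.txt, e.txt, f.txt} staged={b.txt}
After op 11 (git add c.txt): modified={a.txt, d.txt, e.txt, f.txt} staged={b.txt, c.txt}
After op 12 (git reset c.txt): modified={a.txt, c.txt, d.txt, e.txt, f.txt} staged={b.txt}
After op 13 (modify b.txt): modified={a.txt, b.txt, c.txt, d.txt, e.txt, f.txt} staged={b.txt}
After op 14 (git add d.txt): modified={a.txt, b.txt, c.txt, e.txt, f.txt} staged={b.txt, d.txt}
After op 15 (git reset c.txt): modified={a.txt, b.txt, c.txt, e.txt, f.txt} staged={b.txt, d.txt}
After op 16 (modify d.txt): modified={a.txt, b.txt, c.txt, d.txt, e.txt, f.txt} staged={b.txt, d.txt}
After op 17 (git commit): modified={a.txt, b.txt, c.txt, d.txt, e.txt, f.txt} staged={none}
After op 18 (git add b.txt): modified={a.txt, c.txt, d.txt, e.txt, f.txt} staged={b.txt}
After op 19 (modify b.txt): modified={a.txt, b.txt, c.txt, d.txt, e.txt, f.txt} staged={b.txt}
After op 20 (git commit): modified={a.txt, b.txt, c.txt, d.txt, e.txt, f.txt} staged={none}
After op 21 (git add d.txt): modified={a.txt, b.txt, c.txt, e.txt, f.txt} staged={d.txt}
After op 22 (git reset d.txt): modified={a.txt, b.txt, c.txt, d.txt, e.txt, f.txt} staged={none}
After op 23 (git add f.txt): modified={a.txt, b.txt, c.txt, d.txt, e.txt} staged={f.txt}
After op 24 (git reset f.txt): modified={a.txt, b.txt, c.txt, d.txt, e.txt, f.txt} staged={none}
After op 25 (git add b.txt): modified={a.txt, c.txt, d.txt, e.txt, f.txt} staged={b.txt}
After op 26 (modify b.txt): modified={a.txt, b.txt, c.txt, d.txt, e.txt, f.txt} staged={b.txt}
After op 27 (git reset b.txt): modified={a.txt, b.txt, c.txt, d.txt, e.txt, f.txt} staged={none}
After op 28 (git add a.txt): modified={b.txt, c.txt, d.txt, e.txt, f.txt} staged={a.txt}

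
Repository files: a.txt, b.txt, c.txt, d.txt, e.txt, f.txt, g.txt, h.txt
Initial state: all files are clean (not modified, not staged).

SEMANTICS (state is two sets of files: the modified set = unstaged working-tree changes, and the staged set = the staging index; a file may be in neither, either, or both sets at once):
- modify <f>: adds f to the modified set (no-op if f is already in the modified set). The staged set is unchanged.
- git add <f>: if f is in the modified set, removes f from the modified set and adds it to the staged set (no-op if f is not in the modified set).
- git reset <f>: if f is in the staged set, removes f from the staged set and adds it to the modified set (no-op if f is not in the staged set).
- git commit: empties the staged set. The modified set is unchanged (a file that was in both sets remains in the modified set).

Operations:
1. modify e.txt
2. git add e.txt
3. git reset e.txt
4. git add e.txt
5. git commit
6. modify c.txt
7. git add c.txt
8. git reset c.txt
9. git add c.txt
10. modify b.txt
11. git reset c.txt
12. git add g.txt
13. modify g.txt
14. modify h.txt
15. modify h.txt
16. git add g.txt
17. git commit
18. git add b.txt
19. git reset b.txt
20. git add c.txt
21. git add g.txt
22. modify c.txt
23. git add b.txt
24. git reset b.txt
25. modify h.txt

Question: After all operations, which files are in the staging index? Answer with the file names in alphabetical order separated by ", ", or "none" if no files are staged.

Answer: c.txt

Derivation:
After op 1 (modify e.txt): modified={e.txt} staged={none}
After op 2 (git add e.txt): modified={none} staged={e.txt}
After op 3 (git reset e.txt): modified={e.txt} staged={none}
After op 4 (git add e.txt): modified={none} staged={e.txt}
After op 5 (git commit): modified={none} staged={none}
After op 6 (modify c.txt): modified={c.txt} staged={none}
After op 7 (git add c.txt): modified={none} staged={c.txt}
After op 8 (git reset c.txt): modified={c.txt} staged={none}
After op 9 (git add c.txt): modified={none} staged={c.txt}
After op 10 (modify b.txt): modified={b.txt} staged={c.txt}
After op 11 (git reset c.txt): modified={b.txt, c.txt} staged={none}
After op 12 (git add g.txt): modified={b.txt, c.txt} staged={none}
After op 13 (modify g.txt): modified={b.txt, c.txt, g.txt} staged={none}
After op 14 (modify h.txt): modified={b.txt, c.txt, g.txt, h.txt} staged={none}
After op 15 (modify h.txt): modified={b.txt, c.txt, g.txt, h.txt} staged={none}
After op 16 (git add g.txt): modified={b.txt, c.txt, h.txt} staged={g.txt}
After op 17 (git commit): modified={b.txt, c.txt, h.txt} staged={none}
After op 18 (git add b.txt): modified={c.txt, h.txt} staged={b.txt}
After op 19 (git reset b.txt): modified={b.txt, c.txt, h.txt} staged={none}
After op 20 (git add c.txt): modified={b.txt, h.txt} staged={c.txt}
After op 21 (git add g.txt): modified={b.txt, h.txt} staged={c.txt}
After op 22 (modify c.txt): modified={b.txt, c.txt, h.txt} staged={c.txt}
After op 23 (git add b.txt): modified={c.txt, h.txt} staged={b.txt, c.txt}
After op 24 (git reset b.txt): modified={b.txt, c.txt, h.txt} staged={c.txt}
After op 25 (modify h.txt): modified={b.txt, c.txt, h.txt} staged={c.txt}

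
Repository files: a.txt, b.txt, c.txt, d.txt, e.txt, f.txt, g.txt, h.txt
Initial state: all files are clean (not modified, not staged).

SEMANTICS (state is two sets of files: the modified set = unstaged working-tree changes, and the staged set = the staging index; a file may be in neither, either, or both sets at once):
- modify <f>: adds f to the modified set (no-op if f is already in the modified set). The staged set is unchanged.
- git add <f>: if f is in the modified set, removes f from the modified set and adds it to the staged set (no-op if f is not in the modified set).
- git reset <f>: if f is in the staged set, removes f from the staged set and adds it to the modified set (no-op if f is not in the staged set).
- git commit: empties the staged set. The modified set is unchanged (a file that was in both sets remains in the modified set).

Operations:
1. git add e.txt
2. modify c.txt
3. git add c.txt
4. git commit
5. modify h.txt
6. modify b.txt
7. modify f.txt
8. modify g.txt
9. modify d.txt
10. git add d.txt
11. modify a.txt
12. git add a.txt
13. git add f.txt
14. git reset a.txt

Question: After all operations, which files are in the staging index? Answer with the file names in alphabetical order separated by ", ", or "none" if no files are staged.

Answer: d.txt, f.txt

Derivation:
After op 1 (git add e.txt): modified={none} staged={none}
After op 2 (modify c.txt): modified={c.txt} staged={none}
After op 3 (git add c.txt): modified={none} staged={c.txt}
After op 4 (git commit): modified={none} staged={none}
After op 5 (modify h.txt): modified={h.txt} staged={none}
After op 6 (modify b.txt): modified={b.txt, h.txt} staged={none}
After op 7 (modify f.txt): modified={b.txt, f.txt, h.txt} staged={none}
After op 8 (modify g.txt): modified={b.txt, f.txt, g.txt, h.txt} staged={none}
After op 9 (modify d.txt): modified={b.txt, d.txt, f.txt, g.txt, h.txt} staged={none}
After op 10 (git add d.txt): modified={b.txt, f.txt, g.txt, h.txt} staged={d.txt}
After op 11 (modify a.txt): modified={a.txt, b.txt, f.txt, g.txt, h.txt} staged={d.txt}
After op 12 (git add a.txt): modified={b.txt, f.txt, g.txt, h.txt} staged={a.txt, d.txt}
After op 13 (git add f.txt): modified={b.txt, g.txt, h.txt} staged={a.txt, d.txt, f.txt}
After op 14 (git reset a.txt): modified={a.txt, b.txt, g.txt, h.txt} staged={d.txt, f.txt}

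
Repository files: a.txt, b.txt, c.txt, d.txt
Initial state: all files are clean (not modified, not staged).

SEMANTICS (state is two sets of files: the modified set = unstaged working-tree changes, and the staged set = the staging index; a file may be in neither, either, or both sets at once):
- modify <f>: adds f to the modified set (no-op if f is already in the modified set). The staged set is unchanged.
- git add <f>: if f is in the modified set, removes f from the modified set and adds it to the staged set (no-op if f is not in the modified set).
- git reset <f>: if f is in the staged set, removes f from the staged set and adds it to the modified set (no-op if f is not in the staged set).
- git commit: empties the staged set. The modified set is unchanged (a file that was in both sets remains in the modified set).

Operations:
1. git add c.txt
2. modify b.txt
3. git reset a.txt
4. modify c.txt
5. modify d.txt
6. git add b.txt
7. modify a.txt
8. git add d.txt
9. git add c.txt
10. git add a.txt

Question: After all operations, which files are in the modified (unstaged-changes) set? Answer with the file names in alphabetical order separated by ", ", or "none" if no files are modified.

Answer: none

Derivation:
After op 1 (git add c.txt): modified={none} staged={none}
After op 2 (modify b.txt): modified={b.txt} staged={none}
After op 3 (git reset a.txt): modified={b.txt} staged={none}
After op 4 (modify c.txt): modified={b.txt, c.txt} staged={none}
After op 5 (modify d.txt): modified={b.txt, c.txt, d.txt} staged={none}
After op 6 (git add b.txt): modified={c.txt, d.txt} staged={b.txt}
After op 7 (modify a.txt): modified={a.txt, c.txt, d.txt} staged={b.txt}
After op 8 (git add d.txt): modified={a.txt, c.txt} staged={b.txt, d.txt}
After op 9 (git add c.txt): modified={a.txt} staged={b.txt, c.txt, d.txt}
After op 10 (git add a.txt): modified={none} staged={a.txt, b.txt, c.txt, d.txt}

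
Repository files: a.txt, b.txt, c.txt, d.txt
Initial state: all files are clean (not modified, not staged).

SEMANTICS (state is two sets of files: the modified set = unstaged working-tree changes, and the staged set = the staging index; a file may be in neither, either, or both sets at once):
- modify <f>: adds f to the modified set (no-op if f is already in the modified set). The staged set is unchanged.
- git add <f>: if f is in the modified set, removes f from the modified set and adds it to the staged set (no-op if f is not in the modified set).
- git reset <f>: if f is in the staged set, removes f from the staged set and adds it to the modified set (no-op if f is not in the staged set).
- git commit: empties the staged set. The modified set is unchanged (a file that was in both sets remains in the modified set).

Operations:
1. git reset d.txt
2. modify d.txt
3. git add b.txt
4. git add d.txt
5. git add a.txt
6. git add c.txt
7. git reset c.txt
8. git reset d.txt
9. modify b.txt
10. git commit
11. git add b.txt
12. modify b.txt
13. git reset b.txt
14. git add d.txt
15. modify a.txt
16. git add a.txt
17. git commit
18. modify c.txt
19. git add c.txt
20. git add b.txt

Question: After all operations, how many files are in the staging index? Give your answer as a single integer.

After op 1 (git reset d.txt): modified={none} staged={none}
After op 2 (modify d.txt): modified={d.txt} staged={none}
After op 3 (git add b.txt): modified={d.txt} staged={none}
After op 4 (git add d.txt): modified={none} staged={d.txt}
After op 5 (git add a.txt): modified={none} staged={d.txt}
After op 6 (git add c.txt): modified={none} staged={d.txt}
After op 7 (git reset c.txt): modified={none} staged={d.txt}
After op 8 (git reset d.txt): modified={d.txt} staged={none}
After op 9 (modify b.txt): modified={b.txt, d.txt} staged={none}
After op 10 (git commit): modified={b.txt, d.txt} staged={none}
After op 11 (git add b.txt): modified={d.txt} staged={b.txt}
After op 12 (modify b.txt): modified={b.txt, d.txt} staged={b.txt}
After op 13 (git reset b.txt): modified={b.txt, d.txt} staged={none}
After op 14 (git add d.txt): modified={b.txt} staged={d.txt}
After op 15 (modify a.txt): modified={a.txt, b.txt} staged={d.txt}
After op 16 (git add a.txt): modified={b.txt} staged={a.txt, d.txt}
After op 17 (git commit): modified={b.txt} staged={none}
After op 18 (modify c.txt): modified={b.txt, c.txt} staged={none}
After op 19 (git add c.txt): modified={b.txt} staged={c.txt}
After op 20 (git add b.txt): modified={none} staged={b.txt, c.txt}
Final staged set: {b.txt, c.txt} -> count=2

Answer: 2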